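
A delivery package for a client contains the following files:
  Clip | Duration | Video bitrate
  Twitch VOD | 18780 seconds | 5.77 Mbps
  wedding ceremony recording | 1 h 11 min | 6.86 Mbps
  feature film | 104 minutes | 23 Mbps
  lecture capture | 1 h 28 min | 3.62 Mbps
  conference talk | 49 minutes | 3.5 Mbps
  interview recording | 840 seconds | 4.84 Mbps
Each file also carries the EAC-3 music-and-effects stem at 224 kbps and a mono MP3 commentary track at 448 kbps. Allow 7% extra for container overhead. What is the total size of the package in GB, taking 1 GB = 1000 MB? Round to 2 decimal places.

45.52 GB

Audio total: 224 + 448 = 672 kbps = 0.672 Mbps.
Twitch VOD: 6.442 Mbps × 18780 s × 1.07 = 129449.4 Mb
wedding ceremony recording: 7.532 Mbps × 4260 s × 1.07 = 34332.4 Mb
feature film: 23.672 Mbps × 6240 s × 1.07 = 158053.2 Mb
lecture capture: 4.292 Mbps × 5280 s × 1.07 = 24248.1 Mb
conference talk: 4.172 Mbps × 2940 s × 1.07 = 13124.3 Mb
interview recording: 5.512 Mbps × 840 s × 1.07 = 4954.2 Mb
Total: 364161.5 Mb = 45520.2 MB.
= 45.52 GB.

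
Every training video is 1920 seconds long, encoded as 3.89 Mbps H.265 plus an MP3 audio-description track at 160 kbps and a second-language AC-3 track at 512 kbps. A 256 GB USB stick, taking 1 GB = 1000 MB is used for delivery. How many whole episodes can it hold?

Audio total: 160 + 512 = 672 kbps = 0.672 Mbps.
Total bitrate: 4.562 Mbps.
Per item: 4.562 Mbps × 1920 s = 8,759 Mb = 1,095 MB.
Capacity: 256 GB = 2,048,000 Mb; 233.82 items → 233 complete.

233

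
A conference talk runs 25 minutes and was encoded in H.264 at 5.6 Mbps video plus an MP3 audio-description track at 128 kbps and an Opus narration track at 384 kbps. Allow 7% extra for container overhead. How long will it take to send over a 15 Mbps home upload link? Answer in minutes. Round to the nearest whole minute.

25 min = 1500 s
Audio total: 128 + 384 = 512 kbps = 0.512 Mbps.
Total bitrate: 6.112 Mbps.
File: 6.112 Mbps × 1500 s = 9168.0 Mb.
With 7% container overhead: ×1.07. → 9809.8 Mb.
At 15 Mbps: 9809.8 / 15 = 654.0 s ≈ 10.9 minutes.

11 minutes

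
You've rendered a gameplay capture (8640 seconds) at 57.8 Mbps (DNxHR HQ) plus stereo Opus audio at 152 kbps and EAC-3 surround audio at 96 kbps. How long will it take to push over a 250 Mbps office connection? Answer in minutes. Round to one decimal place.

33.4 minutes

Audio total: 152 + 96 = 248 kbps = 0.248 Mbps.
Total bitrate: 58.048 Mbps.
File: 58.048 Mbps × 8640 s = 501534.7 Mb.
At 250 Mbps: 501534.7 / 250 = 2006.1 s ≈ 33.4 minutes.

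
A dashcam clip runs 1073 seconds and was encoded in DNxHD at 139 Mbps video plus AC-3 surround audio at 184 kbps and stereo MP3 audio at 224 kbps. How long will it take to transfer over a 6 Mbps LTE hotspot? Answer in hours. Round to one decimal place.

Audio total: 184 + 224 = 408 kbps = 0.408 Mbps.
Total bitrate: 139.408 Mbps.
File: 139.408 Mbps × 1073 s = 149584.8 Mb.
At 6 Mbps: 149584.8 / 6 = 24930.8 s ≈ 6.93 hours.

6.9 hours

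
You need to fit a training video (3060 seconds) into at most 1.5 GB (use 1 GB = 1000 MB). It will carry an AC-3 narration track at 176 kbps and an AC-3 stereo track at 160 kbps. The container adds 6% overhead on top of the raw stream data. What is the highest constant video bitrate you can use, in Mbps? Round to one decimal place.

3.4 Mbps

Budget: 1.5 GB = 12000.0 Mb.
Stream payload after overhead: 12000.0 / 1.06 = 11320.8 Mb.
Total bitrate budget: 11320.8 Mb / 3060 s = 3.700 Mbps.
Audio total: 176 + 160 = 336 kbps = 0.336 Mbps.
Video: 3.700 − 0.336 = 3.364 Mbps.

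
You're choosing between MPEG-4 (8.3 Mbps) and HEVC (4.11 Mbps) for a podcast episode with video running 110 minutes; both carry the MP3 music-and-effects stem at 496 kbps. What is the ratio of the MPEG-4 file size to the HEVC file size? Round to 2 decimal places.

110 min = 6600 s
Audio: 496 kbps = 0.496 Mbps.
MPEG-4: 8.796 Mbps × 6600 s = 58053.6 Mb = 6.758 GiB.
HEVC: 4.606 Mbps × 6600 s = 30399.6 Mb = 3.539 GiB.
Ratio: 6.758 / 3.539 = 1.910.

1.91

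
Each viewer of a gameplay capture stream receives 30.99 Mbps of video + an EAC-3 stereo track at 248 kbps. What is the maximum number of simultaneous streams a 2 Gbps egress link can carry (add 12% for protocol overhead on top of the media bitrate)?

Audio: 248 kbps = 0.248 Mbps.
Per-viewer media rate: 31.238 Mbps.
On the wire with 12% overhead: 34.987 Mbps.
2 Gbps = 2,000 Mbps; 2,000 / 34.987 = 57.16 → 57 viewers.

57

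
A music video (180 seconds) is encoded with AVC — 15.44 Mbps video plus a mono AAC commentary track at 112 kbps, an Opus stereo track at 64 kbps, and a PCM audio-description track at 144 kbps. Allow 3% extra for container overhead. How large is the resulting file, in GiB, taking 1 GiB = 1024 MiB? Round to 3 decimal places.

Audio total: 112 + 64 + 144 = 320 kbps = 0.320 Mbps.
Total bitrate: 15.44 + 0.320 = 15.760 Mbps.
Stream data: 15.760 Mbps × 180 s = 2836.8 Mb.
With 3% container overhead: ×1.03.
2,922 Mb = 365,238,000 bytes ÷ 1,073,741,824 = 0.3402 GiB.

0.340 GiB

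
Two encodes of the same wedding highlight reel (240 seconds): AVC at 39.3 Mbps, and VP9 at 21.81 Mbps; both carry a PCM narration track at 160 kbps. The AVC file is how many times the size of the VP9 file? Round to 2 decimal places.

1.80

Audio: 160 kbps = 0.160 Mbps.
AVC: 39.460 Mbps × 240 s = 9470.4 Mb = 1.102 GiB.
VP9: 21.970 Mbps × 240 s = 5272.8 Mb = 0.614 GiB.
Ratio: 1.102 / 0.614 = 1.796.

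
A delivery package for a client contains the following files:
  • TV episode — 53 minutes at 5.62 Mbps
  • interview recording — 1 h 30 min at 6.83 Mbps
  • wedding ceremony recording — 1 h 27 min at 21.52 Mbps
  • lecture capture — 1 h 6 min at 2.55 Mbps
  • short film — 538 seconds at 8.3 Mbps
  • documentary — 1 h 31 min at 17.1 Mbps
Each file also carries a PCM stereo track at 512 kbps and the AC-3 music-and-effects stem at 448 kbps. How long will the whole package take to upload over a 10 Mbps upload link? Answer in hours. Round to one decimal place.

Audio total: 512 + 448 = 960 kbps = 0.960 Mbps.
TV episode: 6.580 Mbps × 3180 s = 20924.4 Mb
interview recording: 7.790 Mbps × 5400 s = 42066.0 Mb
wedding ceremony recording: 22.480 Mbps × 5220 s = 117345.6 Mb
lecture capture: 3.510 Mbps × 3960 s = 13899.6 Mb
short film: 9.260 Mbps × 538 s = 4981.9 Mb
documentary: 18.060 Mbps × 5460 s = 98607.6 Mb
Total: 297825.1 Mb = 37228.1 MB.
At 10 Mbps: 297825.1 / 10 = 29783 s ≈ 8.27 hours.

8.3 hours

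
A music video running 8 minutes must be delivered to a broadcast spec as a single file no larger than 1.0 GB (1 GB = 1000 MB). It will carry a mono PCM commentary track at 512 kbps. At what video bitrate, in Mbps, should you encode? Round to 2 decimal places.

Budget: 1.0 GB = 8000.0 Mb.
8 min = 480 s
Total bitrate budget: 8000.0 Mb / 480 s = 16.667 Mbps.
Audio: 512 kbps = 0.512 Mbps.
Video: 16.667 − 0.512 = 16.155 Mbps.

16.15 Mbps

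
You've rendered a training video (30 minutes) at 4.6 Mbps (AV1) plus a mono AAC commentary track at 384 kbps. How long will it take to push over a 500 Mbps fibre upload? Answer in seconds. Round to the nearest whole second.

18 seconds

30 min = 1800 s
Audio: 384 kbps = 0.384 Mbps.
Total bitrate: 4.984 Mbps.
File: 4.984 Mbps × 1800 s = 8971.2 Mb.
At 500 Mbps: 8971.2 / 500 = 17.9 s ≈ 17.9 seconds.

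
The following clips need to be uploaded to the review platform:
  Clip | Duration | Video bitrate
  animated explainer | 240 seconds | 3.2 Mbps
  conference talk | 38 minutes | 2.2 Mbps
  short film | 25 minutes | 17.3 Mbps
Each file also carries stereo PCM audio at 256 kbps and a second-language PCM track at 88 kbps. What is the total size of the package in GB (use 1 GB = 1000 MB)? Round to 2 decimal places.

4.14 GB

Audio total: 256 + 88 = 344 kbps = 0.344 Mbps.
animated explainer: 3.544 Mbps × 240 s = 850.6 Mb
conference talk: 2.544 Mbps × 2280 s = 5800.3 Mb
short film: 17.644 Mbps × 1500 s = 26466.0 Mb
Total: 33116.9 Mb = 4139.6 MB.
= 4.140 GB.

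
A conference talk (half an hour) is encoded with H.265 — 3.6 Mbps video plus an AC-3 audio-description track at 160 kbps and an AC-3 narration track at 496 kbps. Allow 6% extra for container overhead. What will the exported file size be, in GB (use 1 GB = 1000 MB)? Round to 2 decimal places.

30 min = 1800 s
Audio total: 160 + 496 = 656 kbps = 0.656 Mbps.
Total bitrate: 3.6 + 0.656 = 4.256 Mbps.
Stream data: 4.256 Mbps × 1800 s = 7660.8 Mb.
With 6% container overhead: ×1.06.
8,120 Mb ÷ 8 = 1,015 MB → 1.015 GB.

1.02 GB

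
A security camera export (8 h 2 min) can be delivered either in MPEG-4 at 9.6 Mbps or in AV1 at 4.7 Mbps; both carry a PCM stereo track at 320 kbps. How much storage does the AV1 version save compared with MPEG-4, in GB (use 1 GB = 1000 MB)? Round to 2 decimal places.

8 h 2 min = 482 min = 28920 s
Audio: 320 kbps = 0.320 Mbps.
MPEG-4: 9.920 Mbps × 28920 s = 286886.4 Mb = 35.861 GB.
AV1: 5.020 Mbps × 28920 s = 145178.4 Mb = 18.147 GB.
Saving: 35.861 − 18.147 = 17.713 GB.

17.71 GB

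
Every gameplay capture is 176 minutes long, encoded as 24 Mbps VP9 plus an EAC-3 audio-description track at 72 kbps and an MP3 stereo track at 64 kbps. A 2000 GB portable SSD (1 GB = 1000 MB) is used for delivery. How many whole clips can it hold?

62

176 min = 10560 s
Audio total: 72 + 64 = 136 kbps = 0.136 Mbps.
Total bitrate: 24.136 Mbps.
Per item: 24.136 Mbps × 10560 s = 254,876 Mb = 31,860 MB.
Capacity: 2000 GB = 16,000,000 Mb; 62.78 items → 62 complete.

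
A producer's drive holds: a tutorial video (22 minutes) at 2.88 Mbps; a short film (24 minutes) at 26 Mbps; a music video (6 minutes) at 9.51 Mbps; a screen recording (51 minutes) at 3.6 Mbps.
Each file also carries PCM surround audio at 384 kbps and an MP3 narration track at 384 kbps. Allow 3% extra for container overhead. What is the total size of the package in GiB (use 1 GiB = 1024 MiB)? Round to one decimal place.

7.2 GiB

Audio total: 384 + 384 = 768 kbps = 0.768 Mbps.
tutorial video: 3.648 Mbps × 1320 s × 1.03 = 4959.8 Mb
short film: 26.768 Mbps × 1440 s × 1.03 = 39702.3 Mb
music video: 10.278 Mbps × 360 s × 1.03 = 3811.1 Mb
screen recording: 4.368 Mbps × 3060 s × 1.03 = 13767.1 Mb
Total: 62240.3 Mb = 7780.0 MB.
= 7.246 GiB.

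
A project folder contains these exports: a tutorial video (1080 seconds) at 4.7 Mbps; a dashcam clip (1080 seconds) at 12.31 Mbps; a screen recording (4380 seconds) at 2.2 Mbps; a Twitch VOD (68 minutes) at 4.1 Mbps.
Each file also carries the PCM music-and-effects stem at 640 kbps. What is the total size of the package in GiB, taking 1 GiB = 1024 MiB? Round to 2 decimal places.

6.00 GiB

Audio: 640 kbps = 0.640 Mbps.
tutorial video: 5.340 Mbps × 1080 s = 5767.2 Mb
dashcam clip: 12.950 Mbps × 1080 s = 13986.0 Mb
screen recording: 2.840 Mbps × 4380 s = 12439.2 Mb
Twitch VOD: 4.740 Mbps × 4080 s = 19339.2 Mb
Total: 51531.6 Mb = 6441.4 MB.
= 5.999 GiB.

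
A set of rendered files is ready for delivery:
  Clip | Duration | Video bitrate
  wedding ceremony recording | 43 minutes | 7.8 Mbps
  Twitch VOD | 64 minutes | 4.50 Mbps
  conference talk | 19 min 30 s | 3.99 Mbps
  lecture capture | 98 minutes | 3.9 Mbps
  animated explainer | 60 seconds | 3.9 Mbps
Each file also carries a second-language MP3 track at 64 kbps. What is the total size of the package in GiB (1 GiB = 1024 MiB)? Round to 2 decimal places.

Audio: 64 kbps = 0.064 Mbps.
wedding ceremony recording: 7.864 Mbps × 2580 s = 20289.1 Mb
Twitch VOD: 4.564 Mbps × 3840 s = 17525.8 Mb
conference talk: 4.054 Mbps × 1170 s = 4743.2 Mb
lecture capture: 3.964 Mbps × 5880 s = 23308.3 Mb
animated explainer: 3.964 Mbps × 60 s = 237.8 Mb
Total: 66104.2 Mb = 8263.0 MB.
= 7.696 GiB.

7.70 GiB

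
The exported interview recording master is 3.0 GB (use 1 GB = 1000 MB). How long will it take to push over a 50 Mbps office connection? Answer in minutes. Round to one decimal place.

File: 3.0 GB = 24000.0 Mb.
At 50 Mbps: 24000.0 / 50 = 480.0 s ≈ 8 minutes.

8.0 minutes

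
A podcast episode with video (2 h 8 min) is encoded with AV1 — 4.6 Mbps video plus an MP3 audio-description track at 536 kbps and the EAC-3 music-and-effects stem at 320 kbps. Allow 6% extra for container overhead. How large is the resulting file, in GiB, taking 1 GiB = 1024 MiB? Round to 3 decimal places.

2 h 8 min = 128 min = 7680 s
Audio total: 536 + 320 = 856 kbps = 0.856 Mbps.
Total bitrate: 4.6 + 0.856 = 5.456 Mbps.
Stream data: 5.456 Mbps × 7680 s = 41902.1 Mb.
With 6% container overhead: ×1.06.
44,416 Mb = 5,552,025,600 bytes ÷ 1,073,741,824 = 5.171 GiB.

5.171 GiB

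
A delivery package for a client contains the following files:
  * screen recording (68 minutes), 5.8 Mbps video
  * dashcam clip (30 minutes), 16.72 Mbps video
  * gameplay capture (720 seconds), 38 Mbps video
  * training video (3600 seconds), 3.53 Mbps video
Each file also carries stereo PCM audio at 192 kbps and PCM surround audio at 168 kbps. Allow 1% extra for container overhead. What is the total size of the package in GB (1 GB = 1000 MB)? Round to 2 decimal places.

12.31 GB

Audio total: 192 + 168 = 360 kbps = 0.360 Mbps.
screen recording: 6.160 Mbps × 4080 s × 1.01 = 25384.1 Mb
dashcam clip: 17.080 Mbps × 1800 s × 1.01 = 31051.4 Mb
gameplay capture: 38.360 Mbps × 720 s × 1.01 = 27895.4 Mb
training video: 3.890 Mbps × 3600 s × 1.01 = 14144.0 Mb
Total: 98475.0 Mb = 12309.4 MB.
= 12.31 GB.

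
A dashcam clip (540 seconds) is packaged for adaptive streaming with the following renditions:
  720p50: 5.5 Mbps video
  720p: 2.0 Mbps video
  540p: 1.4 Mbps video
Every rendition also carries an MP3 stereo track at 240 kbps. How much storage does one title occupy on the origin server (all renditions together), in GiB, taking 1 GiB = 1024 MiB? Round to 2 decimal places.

0.60 GiB

Audio: 240 kbps = 0.240 Mbps.
Sum of rendition bitrates: (5.5+0.240) + (2.0+0.240) + (1.4+0.240) = 9.620 Mbps.
× 540 s = 5,195 Mb = 649.4 MB = 0.6048 GiB.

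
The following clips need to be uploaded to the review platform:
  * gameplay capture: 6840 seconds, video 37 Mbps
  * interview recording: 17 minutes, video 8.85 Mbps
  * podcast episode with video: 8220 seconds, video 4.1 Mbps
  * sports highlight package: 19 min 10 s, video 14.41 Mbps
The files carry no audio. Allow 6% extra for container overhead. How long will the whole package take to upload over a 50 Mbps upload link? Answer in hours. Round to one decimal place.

gameplay capture: 37.000 Mbps × 6840 s × 1.06 = 268264.8 Mb
interview recording: 8.850 Mbps × 1020 s × 1.06 = 9568.6 Mb
podcast episode with video: 4.100 Mbps × 8220 s × 1.06 = 35724.1 Mb
sports highlight package: 14.410 Mbps × 1150 s × 1.06 = 17565.8 Mb
Total: 331123.3 Mb = 41390.4 MB.
At 50 Mbps: 331123.3 / 50 = 6622 s ≈ 1.84 hours.

1.8 hours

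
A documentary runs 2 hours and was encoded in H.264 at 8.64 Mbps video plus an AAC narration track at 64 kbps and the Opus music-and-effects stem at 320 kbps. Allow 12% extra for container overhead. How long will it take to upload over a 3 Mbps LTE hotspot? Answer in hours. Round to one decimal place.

2 h = 7200 s
Audio total: 64 + 320 = 384 kbps = 0.384 Mbps.
Total bitrate: 9.024 Mbps.
File: 9.024 Mbps × 7200 s = 64972.8 Mb.
With 12% container overhead: ×1.12. → 72769.5 Mb.
At 3 Mbps: 72769.5 / 3 = 24256.5 s ≈ 6.74 hours.

6.7 hours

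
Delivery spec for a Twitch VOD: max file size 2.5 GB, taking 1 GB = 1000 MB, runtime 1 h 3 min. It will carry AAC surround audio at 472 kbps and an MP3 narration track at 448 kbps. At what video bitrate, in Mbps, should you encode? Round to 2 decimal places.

4.37 Mbps

Budget: 2.5 GB = 20000.0 Mb.
1 h 3 min = 63 min = 3780 s
Total bitrate budget: 20000.0 Mb / 3780 s = 5.291 Mbps.
Audio total: 472 + 448 = 920 kbps = 0.920 Mbps.
Video: 5.291 − 0.920 = 4.371 Mbps.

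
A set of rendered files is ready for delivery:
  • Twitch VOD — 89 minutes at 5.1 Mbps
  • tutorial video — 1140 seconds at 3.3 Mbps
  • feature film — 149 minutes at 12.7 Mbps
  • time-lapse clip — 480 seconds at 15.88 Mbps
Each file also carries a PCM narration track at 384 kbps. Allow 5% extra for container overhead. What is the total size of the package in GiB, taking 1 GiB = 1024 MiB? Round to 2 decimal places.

Audio: 384 kbps = 0.384 Mbps.
Twitch VOD: 5.484 Mbps × 5340 s × 1.05 = 30748.8 Mb
tutorial video: 3.684 Mbps × 1140 s × 1.05 = 4409.7 Mb
feature film: 13.084 Mbps × 8940 s × 1.05 = 122819.5 Mb
time-lapse clip: 16.264 Mbps × 480 s × 1.05 = 8197.1 Mb
Total: 166175.1 Mb = 20771.9 MB.
= 19.35 GiB.

19.35 GiB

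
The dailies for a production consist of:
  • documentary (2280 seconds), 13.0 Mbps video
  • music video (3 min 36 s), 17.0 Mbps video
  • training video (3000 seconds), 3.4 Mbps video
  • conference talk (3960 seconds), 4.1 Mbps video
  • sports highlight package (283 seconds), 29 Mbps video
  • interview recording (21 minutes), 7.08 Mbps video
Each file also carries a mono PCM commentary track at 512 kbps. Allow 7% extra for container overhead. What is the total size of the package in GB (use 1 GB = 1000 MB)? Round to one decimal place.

Audio: 512 kbps = 0.512 Mbps.
documentary: 13.512 Mbps × 2280 s × 1.07 = 32963.9 Mb
music video: 17.512 Mbps × 216 s × 1.07 = 4047.4 Mb
training video: 3.912 Mbps × 3000 s × 1.07 = 12557.5 Mb
conference talk: 4.612 Mbps × 3960 s × 1.07 = 19542.0 Mb
sports highlight package: 29.512 Mbps × 283 s × 1.07 = 8936.5 Mb
interview recording: 7.592 Mbps × 1260 s × 1.07 = 10235.5 Mb
Total: 88282.8 Mb = 11035.3 MB.
= 11.04 GB.

11.0 GB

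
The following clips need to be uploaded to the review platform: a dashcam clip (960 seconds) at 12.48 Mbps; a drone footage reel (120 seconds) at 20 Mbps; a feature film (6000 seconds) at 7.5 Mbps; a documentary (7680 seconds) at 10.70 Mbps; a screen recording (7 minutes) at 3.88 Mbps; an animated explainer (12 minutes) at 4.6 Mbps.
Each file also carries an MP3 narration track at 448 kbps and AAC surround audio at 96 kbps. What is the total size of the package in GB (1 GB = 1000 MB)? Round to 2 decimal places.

Audio total: 448 + 96 = 544 kbps = 0.544 Mbps.
dashcam clip: 13.024 Mbps × 960 s = 12503.0 Mb
drone footage reel: 20.544 Mbps × 120 s = 2465.3 Mb
feature film: 8.044 Mbps × 6000 s = 48264.0 Mb
documentary: 11.244 Mbps × 7680 s = 86353.9 Mb
screen recording: 4.424 Mbps × 420 s = 1858.1 Mb
animated explainer: 5.144 Mbps × 720 s = 3703.7 Mb
Total: 155148.0 Mb = 19393.5 MB.
= 19.39 GB.

19.39 GB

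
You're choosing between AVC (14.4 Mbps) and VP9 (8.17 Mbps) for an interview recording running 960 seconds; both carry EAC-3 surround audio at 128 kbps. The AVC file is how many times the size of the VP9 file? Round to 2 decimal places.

Audio: 128 kbps = 0.128 Mbps.
AVC: 14.528 Mbps × 960 s = 13946.9 Mb = 1.743 GB.
VP9: 8.298 Mbps × 960 s = 7966.1 Mb = 0.996 GB.
Ratio: 1.743 / 0.996 = 1.751.

1.75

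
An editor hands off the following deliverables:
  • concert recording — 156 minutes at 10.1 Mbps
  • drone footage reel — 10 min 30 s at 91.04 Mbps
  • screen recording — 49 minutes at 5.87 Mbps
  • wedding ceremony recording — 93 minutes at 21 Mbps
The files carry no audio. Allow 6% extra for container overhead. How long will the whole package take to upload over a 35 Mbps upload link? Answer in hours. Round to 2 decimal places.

2.41 hours

concert recording: 10.100 Mbps × 9360 s × 1.06 = 100208.2 Mb
drone footage reel: 91.040 Mbps × 630 s × 1.06 = 60796.5 Mb
screen recording: 5.870 Mbps × 2940 s × 1.06 = 18293.3 Mb
wedding ceremony recording: 21.000 Mbps × 5580 s × 1.06 = 124210.8 Mb
Total: 303508.7 Mb = 37938.6 MB.
At 35 Mbps: 303508.7 / 35 = 8672 s ≈ 2.41 hours.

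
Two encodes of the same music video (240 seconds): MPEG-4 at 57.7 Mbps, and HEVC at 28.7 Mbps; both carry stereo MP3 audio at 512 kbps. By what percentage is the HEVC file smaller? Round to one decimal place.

49.8%

Audio: 512 kbps = 0.512 Mbps.
MPEG-4: 58.212 Mbps × 240 s = 13970.9 Mb = 1.746 GB.
HEVC: 29.212 Mbps × 240 s = 7010.9 Mb = 0.876 GB.
Reduction: (1 − 0.876/1.746) × 100 = 49.82%.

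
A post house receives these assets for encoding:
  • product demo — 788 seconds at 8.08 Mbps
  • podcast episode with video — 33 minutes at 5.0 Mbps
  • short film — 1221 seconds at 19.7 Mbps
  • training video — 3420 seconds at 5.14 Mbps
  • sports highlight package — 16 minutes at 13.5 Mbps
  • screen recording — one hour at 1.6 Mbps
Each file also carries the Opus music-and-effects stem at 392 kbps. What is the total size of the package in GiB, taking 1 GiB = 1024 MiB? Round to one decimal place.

Audio: 392 kbps = 0.392 Mbps.
product demo: 8.472 Mbps × 788 s = 6675.9 Mb
podcast episode with video: 5.392 Mbps × 1980 s = 10676.2 Mb
short film: 20.092 Mbps × 1221 s = 24532.3 Mb
training video: 5.532 Mbps × 3420 s = 18919.4 Mb
sports highlight package: 13.892 Mbps × 960 s = 13336.3 Mb
screen recording: 1.992 Mbps × 3600 s = 7171.2 Mb
Total: 81311.4 Mb = 10163.9 MB.
= 9.466 GiB.

9.5 GiB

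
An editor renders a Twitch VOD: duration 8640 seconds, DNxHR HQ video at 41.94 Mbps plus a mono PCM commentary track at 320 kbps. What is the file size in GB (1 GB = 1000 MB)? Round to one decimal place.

45.6 GB

Audio: 320 kbps = 0.320 Mbps.
Total bitrate: 41.94 + 0.320 = 42.260 Mbps.
Stream data: 42.260 Mbps × 8640 s = 365126.4 Mb.
365,126 Mb ÷ 8 = 45,641 MB → 45.64 GB.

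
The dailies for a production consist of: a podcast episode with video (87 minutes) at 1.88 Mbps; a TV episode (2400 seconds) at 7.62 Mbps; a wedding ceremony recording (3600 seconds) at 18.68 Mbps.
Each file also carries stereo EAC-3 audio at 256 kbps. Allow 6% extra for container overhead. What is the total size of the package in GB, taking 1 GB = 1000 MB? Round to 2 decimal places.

13.01 GB

Audio: 256 kbps = 0.256 Mbps.
podcast episode with video: 2.136 Mbps × 5220 s × 1.06 = 11818.9 Mb
TV episode: 7.876 Mbps × 2400 s × 1.06 = 20036.5 Mb
wedding ceremony recording: 18.936 Mbps × 3600 s × 1.06 = 72259.8 Mb
Total: 104115.2 Mb = 13014.4 MB.
= 13.01 GB.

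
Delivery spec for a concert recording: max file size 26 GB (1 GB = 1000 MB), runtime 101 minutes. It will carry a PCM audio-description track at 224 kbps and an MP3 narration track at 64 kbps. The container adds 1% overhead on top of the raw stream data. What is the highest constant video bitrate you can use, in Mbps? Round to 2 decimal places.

Budget: 26 GB = 208000.0 Mb.
Stream payload after overhead: 208000.0 / 1.01 = 205940.6 Mb.
101 min = 6060 s
Total bitrate budget: 205940.6 Mb / 6060 s = 33.984 Mbps.
Audio total: 224 + 64 = 288 kbps = 0.288 Mbps.
Video: 33.984 − 0.288 = 33.696 Mbps.

33.70 Mbps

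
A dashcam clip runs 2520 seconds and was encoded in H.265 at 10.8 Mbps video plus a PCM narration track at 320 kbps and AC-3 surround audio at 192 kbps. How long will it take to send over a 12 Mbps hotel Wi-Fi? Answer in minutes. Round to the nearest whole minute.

Audio total: 320 + 192 = 512 kbps = 0.512 Mbps.
Total bitrate: 11.312 Mbps.
File: 11.312 Mbps × 2520 s = 28506.2 Mb.
At 12 Mbps: 28506.2 / 12 = 2375.5 s ≈ 39.6 minutes.

40 minutes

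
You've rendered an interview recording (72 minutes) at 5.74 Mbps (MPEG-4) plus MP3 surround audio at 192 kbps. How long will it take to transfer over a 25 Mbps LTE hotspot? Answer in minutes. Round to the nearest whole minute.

17 minutes

72 min = 4320 s
Audio: 192 kbps = 0.192 Mbps.
Total bitrate: 5.932 Mbps.
File: 5.932 Mbps × 4320 s = 25626.2 Mb.
At 25 Mbps: 25626.2 / 25 = 1025.0 s ≈ 17.1 minutes.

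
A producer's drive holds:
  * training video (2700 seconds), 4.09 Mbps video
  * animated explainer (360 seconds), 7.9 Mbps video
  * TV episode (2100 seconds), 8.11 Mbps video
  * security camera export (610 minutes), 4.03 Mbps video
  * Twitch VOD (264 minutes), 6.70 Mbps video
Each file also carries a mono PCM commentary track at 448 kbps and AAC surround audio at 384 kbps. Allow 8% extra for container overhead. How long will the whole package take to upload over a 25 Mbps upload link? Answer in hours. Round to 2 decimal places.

Audio total: 448 + 384 = 832 kbps = 0.832 Mbps.
training video: 4.922 Mbps × 2700 s × 1.08 = 14352.6 Mb
animated explainer: 8.732 Mbps × 360 s × 1.08 = 3395.0 Mb
TV episode: 8.942 Mbps × 2100 s × 1.08 = 20280.5 Mb
security camera export: 4.862 Mbps × 36600 s × 1.08 = 192185.1 Mb
Twitch VOD: 7.532 Mbps × 15840 s × 1.08 = 128851.4 Mb
Total: 359064.6 Mb = 44883.1 MB.
At 25 Mbps: 359064.6 / 25 = 14363 s ≈ 3.99 hours.

3.99 hours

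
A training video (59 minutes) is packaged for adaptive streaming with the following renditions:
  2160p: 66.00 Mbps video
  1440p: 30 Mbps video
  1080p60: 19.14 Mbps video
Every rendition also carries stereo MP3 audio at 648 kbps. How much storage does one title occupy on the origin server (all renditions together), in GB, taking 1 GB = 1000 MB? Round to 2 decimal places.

59 min = 3540 s
Audio: 648 kbps = 0.648 Mbps.
Sum of rendition bitrates: (66.00+0.648) + (30+0.648) + (19.14+0.648) = 117.084 Mbps.
× 3540 s = 414,477 Mb = 51,810 MB = 51.81 GB.

51.81 GB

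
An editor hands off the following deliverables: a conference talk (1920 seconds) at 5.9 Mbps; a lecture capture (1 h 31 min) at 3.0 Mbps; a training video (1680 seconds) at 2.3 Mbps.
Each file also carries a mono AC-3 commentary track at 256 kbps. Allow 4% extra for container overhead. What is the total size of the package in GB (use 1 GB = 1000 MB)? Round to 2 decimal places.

Audio: 256 kbps = 0.256 Mbps.
conference talk: 6.156 Mbps × 1920 s × 1.04 = 12292.3 Mb
lecture capture: 3.256 Mbps × 5460 s × 1.04 = 18488.9 Mb
training video: 2.556 Mbps × 1680 s × 1.04 = 4465.8 Mb
Total: 35247.0 Mb = 4405.9 MB.
= 4.406 GB.

4.41 GB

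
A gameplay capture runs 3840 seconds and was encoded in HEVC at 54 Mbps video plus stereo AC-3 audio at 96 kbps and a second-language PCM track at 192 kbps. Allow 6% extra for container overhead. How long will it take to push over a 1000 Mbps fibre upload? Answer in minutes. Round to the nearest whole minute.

4 minutes

Audio total: 96 + 192 = 288 kbps = 0.288 Mbps.
Total bitrate: 54.288 Mbps.
File: 54.288 Mbps × 3840 s = 208465.9 Mb.
With 6% container overhead: ×1.06. → 220973.9 Mb.
At 1000 Mbps: 220973.9 / 1000 = 221.0 s ≈ 3.68 minutes.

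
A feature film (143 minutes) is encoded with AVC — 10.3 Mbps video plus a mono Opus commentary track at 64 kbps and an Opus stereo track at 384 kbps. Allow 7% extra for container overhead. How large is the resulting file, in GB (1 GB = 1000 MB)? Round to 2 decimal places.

12.33 GB

143 min = 8580 s
Audio total: 64 + 384 = 448 kbps = 0.448 Mbps.
Total bitrate: 10.3 + 0.448 = 10.748 Mbps.
Stream data: 10.748 Mbps × 8580 s = 92217.8 Mb.
With 7% container overhead: ×1.07.
98,673 Mb ÷ 8 = 12,334 MB → 12.33 GB.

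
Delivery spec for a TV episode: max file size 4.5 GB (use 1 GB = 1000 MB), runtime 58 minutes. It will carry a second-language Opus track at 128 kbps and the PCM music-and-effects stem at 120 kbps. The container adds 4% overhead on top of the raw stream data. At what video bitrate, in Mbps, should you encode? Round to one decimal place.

9.7 Mbps

Budget: 4.5 GB = 36000.0 Mb.
Stream payload after overhead: 36000.0 / 1.04 = 34615.4 Mb.
58 min = 3480 s
Total bitrate budget: 34615.4 Mb / 3480 s = 9.947 Mbps.
Audio total: 128 + 120 = 248 kbps = 0.248 Mbps.
Video: 9.947 − 0.248 = 9.699 Mbps.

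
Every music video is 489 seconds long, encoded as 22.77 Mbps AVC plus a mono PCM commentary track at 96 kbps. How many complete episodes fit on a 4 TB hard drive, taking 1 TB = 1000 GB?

Audio: 96 kbps = 0.096 Mbps.
Total bitrate: 22.866 Mbps.
Per item: 22.866 Mbps × 489 s = 11,181 Mb = 1,398 MB.
Capacity: 4 TB = 32,000,000 Mb; 2861.88 items → 2861 complete.

2861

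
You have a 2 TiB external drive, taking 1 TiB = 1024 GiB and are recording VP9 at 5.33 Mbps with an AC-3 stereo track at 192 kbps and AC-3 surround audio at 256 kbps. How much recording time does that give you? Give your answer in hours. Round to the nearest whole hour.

Audio total: 192 + 256 = 448 kbps = 0.448 Mbps.
Total bitrate: 5.33 + 0.448 = 5.778 Mbps.
Capacity: 2 TiB = 17,592,186 Mb.
Recording time: 17,592,186 / 5.778 = 3,044,684 s ≈ 846 hours.

846 hours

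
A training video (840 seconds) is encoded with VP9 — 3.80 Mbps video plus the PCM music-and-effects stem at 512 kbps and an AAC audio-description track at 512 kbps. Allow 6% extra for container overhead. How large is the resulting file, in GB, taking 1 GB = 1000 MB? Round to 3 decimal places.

Audio total: 512 + 512 = 1024 kbps = 1.024 Mbps.
Total bitrate: 3.80 + 1.024 = 4.824 Mbps.
Stream data: 4.824 Mbps × 840 s = 4052.2 Mb.
With 6% container overhead: ×1.06.
4,295 Mb ÷ 8 = 536.9 MB → 0.5369 GB.

0.537 GB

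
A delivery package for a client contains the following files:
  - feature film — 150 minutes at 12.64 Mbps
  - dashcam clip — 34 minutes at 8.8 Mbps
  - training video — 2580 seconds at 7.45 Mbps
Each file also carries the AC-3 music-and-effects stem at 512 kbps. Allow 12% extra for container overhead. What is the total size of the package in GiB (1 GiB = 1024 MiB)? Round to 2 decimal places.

20.59 GiB

Audio: 512 kbps = 0.512 Mbps.
feature film: 13.152 Mbps × 9000 s × 1.12 = 132572.2 Mb
dashcam clip: 9.312 Mbps × 2040 s × 1.12 = 21276.1 Mb
training video: 7.962 Mbps × 2580 s × 1.12 = 23007.0 Mb
Total: 176855.2 Mb = 22106.9 MB.
= 20.59 GiB.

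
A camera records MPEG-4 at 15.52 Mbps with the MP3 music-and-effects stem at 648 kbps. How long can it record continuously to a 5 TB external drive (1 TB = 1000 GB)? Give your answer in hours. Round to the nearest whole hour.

687 hours

Audio: 648 kbps = 0.648 Mbps.
Total bitrate: 15.52 + 0.648 = 16.168 Mbps.
Capacity: 5 TB = 40,000,000 Mb.
Recording time: 40,000,000 / 16.168 = 2,474,023 s ≈ 687 hours.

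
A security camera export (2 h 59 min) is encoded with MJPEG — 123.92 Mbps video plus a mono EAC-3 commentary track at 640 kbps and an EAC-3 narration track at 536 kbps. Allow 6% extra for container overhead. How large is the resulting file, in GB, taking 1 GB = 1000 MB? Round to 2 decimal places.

178.02 GB

2 h 59 min = 179 min = 10740 s
Audio total: 640 + 536 = 1176 kbps = 1.176 Mbps.
Total bitrate: 123.92 + 1.176 = 125.096 Mbps.
Stream data: 125.096 Mbps × 10740 s = 1343531.0 Mb.
With 6% container overhead: ×1.06.
1,424,143 Mb ÷ 8 = 178,018 MB → 178.0 GB.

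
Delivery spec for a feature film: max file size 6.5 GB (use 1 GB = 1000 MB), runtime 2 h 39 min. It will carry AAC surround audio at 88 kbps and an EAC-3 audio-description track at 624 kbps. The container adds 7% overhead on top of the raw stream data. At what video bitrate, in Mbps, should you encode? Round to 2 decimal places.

4.38 Mbps

Budget: 6.5 GB = 52000.0 Mb.
Stream payload after overhead: 52000.0 / 1.07 = 48598.1 Mb.
2 h 39 min = 159 min = 9540 s
Total bitrate budget: 48598.1 Mb / 9540 s = 5.094 Mbps.
Audio total: 88 + 624 = 712 kbps = 0.712 Mbps.
Video: 5.094 − 0.712 = 4.382 Mbps.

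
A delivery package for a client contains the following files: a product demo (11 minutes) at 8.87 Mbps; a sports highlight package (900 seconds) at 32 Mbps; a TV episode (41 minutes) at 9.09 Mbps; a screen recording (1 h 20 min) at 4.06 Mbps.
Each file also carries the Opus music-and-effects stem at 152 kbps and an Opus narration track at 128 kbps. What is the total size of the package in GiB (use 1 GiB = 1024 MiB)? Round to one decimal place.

Audio total: 152 + 128 = 280 kbps = 0.280 Mbps.
product demo: 9.150 Mbps × 660 s = 6039.0 Mb
sports highlight package: 32.280 Mbps × 900 s = 29052.0 Mb
TV episode: 9.370 Mbps × 2460 s = 23050.2 Mb
screen recording: 4.340 Mbps × 4800 s = 20832.0 Mb
Total: 78973.2 Mb = 9871.6 MB.
= 9.194 GiB.

9.2 GiB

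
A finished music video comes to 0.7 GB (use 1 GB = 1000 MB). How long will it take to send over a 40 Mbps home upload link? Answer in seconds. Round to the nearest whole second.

140 seconds

File: 0.7 GB = 5600.0 Mb.
At 40 Mbps: 5600.0 / 40 = 140.0 s ≈ 140 seconds.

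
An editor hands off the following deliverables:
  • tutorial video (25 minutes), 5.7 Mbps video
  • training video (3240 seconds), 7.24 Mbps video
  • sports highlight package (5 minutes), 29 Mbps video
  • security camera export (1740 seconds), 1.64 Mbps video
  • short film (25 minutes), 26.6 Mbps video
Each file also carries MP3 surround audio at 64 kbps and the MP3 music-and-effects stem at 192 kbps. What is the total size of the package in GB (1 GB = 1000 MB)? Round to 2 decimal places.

Audio total: 64 + 192 = 256 kbps = 0.256 Mbps.
tutorial video: 5.956 Mbps × 1500 s = 8934.0 Mb
training video: 7.496 Mbps × 3240 s = 24287.0 Mb
sports highlight package: 29.256 Mbps × 300 s = 8776.8 Mb
security camera export: 1.896 Mbps × 1740 s = 3299.0 Mb
short film: 26.856 Mbps × 1500 s = 40284.0 Mb
Total: 85580.9 Mb = 10697.6 MB.
= 10.70 GB.

10.70 GB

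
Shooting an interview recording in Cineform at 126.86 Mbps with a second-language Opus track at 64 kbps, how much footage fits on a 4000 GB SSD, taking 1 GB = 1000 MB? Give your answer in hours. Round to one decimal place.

70.0 hours

Audio: 64 kbps = 0.064 Mbps.
Total bitrate: 126.86 + 0.064 = 126.924 Mbps.
Capacity: 4000 GB = 32,000,000 Mb.
Recording time: 32,000,000 / 126.924 = 252,119 s ≈ 70.0 hours.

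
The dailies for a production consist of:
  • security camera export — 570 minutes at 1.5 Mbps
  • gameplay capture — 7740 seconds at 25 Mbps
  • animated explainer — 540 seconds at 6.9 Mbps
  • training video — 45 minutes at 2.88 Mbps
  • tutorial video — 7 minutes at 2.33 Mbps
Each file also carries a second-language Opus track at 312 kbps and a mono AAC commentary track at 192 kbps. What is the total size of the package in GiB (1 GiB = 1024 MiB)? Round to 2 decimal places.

32.63 GiB

Audio total: 312 + 192 = 504 kbps = 0.504 Mbps.
security camera export: 2.004 Mbps × 34200 s = 68536.8 Mb
gameplay capture: 25.504 Mbps × 7740 s = 197401.0 Mb
animated explainer: 7.404 Mbps × 540 s = 3998.2 Mb
training video: 3.384 Mbps × 2700 s = 9136.8 Mb
tutorial video: 2.834 Mbps × 420 s = 1190.3 Mb
Total: 280263.0 Mb = 35032.9 MB.
= 32.63 GiB.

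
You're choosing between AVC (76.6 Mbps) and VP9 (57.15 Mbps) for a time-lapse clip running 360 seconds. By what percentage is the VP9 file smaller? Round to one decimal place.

25.4%

AVC: 76.600 Mbps × 360 s = 27576.0 Mb = 3.447 GB.
VP9: 57.150 Mbps × 360 s = 20574.0 Mb = 2.572 GB.
Reduction: (1 − 2.572/3.447) × 100 = 25.39%.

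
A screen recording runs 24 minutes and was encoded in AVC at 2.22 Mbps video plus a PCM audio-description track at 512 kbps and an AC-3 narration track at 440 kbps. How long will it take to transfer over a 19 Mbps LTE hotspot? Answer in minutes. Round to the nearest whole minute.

4 minutes

24 min = 1440 s
Audio total: 512 + 440 = 952 kbps = 0.952 Mbps.
Total bitrate: 3.172 Mbps.
File: 3.172 Mbps × 1440 s = 4567.7 Mb.
At 19 Mbps: 4567.7 / 19 = 240.4 s ≈ 4.01 minutes.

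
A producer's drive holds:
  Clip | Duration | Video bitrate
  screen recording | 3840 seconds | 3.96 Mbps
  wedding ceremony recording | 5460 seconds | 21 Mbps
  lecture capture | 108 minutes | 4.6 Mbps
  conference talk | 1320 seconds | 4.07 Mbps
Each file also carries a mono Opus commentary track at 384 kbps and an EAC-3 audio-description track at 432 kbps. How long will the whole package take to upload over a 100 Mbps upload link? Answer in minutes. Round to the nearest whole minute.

30 minutes

Audio total: 384 + 432 = 816 kbps = 0.816 Mbps.
screen recording: 4.776 Mbps × 3840 s = 18339.8 Mb
wedding ceremony recording: 21.816 Mbps × 5460 s = 119115.4 Mb
lecture capture: 5.416 Mbps × 6480 s = 35095.7 Mb
conference talk: 4.886 Mbps × 1320 s = 6449.5 Mb
Total: 179000.4 Mb = 22375.0 MB.
At 100 Mbps: 179000.4 / 100 = 1790 s ≈ 29.8 minutes.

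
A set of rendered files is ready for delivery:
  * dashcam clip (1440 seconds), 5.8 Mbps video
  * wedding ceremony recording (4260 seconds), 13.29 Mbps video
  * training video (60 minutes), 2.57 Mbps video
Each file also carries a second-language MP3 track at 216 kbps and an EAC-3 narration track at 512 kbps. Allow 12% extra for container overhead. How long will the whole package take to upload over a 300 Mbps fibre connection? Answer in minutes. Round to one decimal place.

Audio total: 216 + 512 = 728 kbps = 0.728 Mbps.
dashcam clip: 6.528 Mbps × 1440 s × 1.12 = 10528.4 Mb
wedding ceremony recording: 14.018 Mbps × 4260 s × 1.12 = 66882.7 Mb
training video: 3.298 Mbps × 3600 s × 1.12 = 13297.5 Mb
Total: 90708.6 Mb = 11338.6 MB.
At 300 Mbps: 90708.6 / 300 = 302 s ≈ 5.04 minutes.

5.0 minutes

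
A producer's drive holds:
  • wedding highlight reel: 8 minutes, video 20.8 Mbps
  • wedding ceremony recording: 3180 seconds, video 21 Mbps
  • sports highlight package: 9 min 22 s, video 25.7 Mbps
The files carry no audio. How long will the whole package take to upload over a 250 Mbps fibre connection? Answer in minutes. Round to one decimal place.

6.1 minutes

wedding highlight reel: 20.800 Mbps × 480 s = 9984.0 Mb
wedding ceremony recording: 21.000 Mbps × 3180 s = 66780.0 Mb
sports highlight package: 25.700 Mbps × 562 s = 14443.4 Mb
Total: 91207.4 Mb = 11400.9 MB.
At 250 Mbps: 91207.4 / 250 = 365 s ≈ 6.08 minutes.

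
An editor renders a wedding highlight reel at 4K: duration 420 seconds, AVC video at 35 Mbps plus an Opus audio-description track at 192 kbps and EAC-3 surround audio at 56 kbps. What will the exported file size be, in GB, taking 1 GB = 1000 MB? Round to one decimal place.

1.9 GB

Audio total: 192 + 56 = 248 kbps = 0.248 Mbps.
Total bitrate: 35 + 0.248 = 35.248 Mbps.
Stream data: 35.248 Mbps × 420 s = 14804.2 Mb.
14,804 Mb ÷ 8 = 1,851 MB → 1.851 GB.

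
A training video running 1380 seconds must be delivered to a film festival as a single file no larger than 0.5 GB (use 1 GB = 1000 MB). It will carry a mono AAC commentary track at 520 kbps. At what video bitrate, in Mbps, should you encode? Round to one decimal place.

2.4 Mbps

Budget: 0.5 GB = 4000.0 Mb.
Total bitrate budget: 4000.0 Mb / 1380 s = 2.899 Mbps.
Audio: 520 kbps = 0.520 Mbps.
Video: 2.899 − 0.520 = 2.379 Mbps.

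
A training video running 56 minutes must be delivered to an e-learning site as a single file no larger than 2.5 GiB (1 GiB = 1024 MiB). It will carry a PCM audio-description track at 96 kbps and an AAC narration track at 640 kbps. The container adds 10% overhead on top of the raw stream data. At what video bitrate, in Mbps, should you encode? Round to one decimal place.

5.1 Mbps

Budget: 2.5 GiB = 21474.8 Mb.
Stream payload after overhead: 21474.8 / 1.10 = 19522.6 Mb.
56 min = 3360 s
Total bitrate budget: 19522.6 Mb / 3360 s = 5.810 Mbps.
Audio total: 96 + 640 = 736 kbps = 0.736 Mbps.
Video: 5.810 − 0.736 = 5.074 Mbps.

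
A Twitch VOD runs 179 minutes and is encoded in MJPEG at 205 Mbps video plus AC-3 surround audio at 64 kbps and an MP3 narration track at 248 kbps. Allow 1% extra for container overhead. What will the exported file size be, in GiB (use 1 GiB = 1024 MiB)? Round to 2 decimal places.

179 min = 10740 s
Audio total: 64 + 248 = 312 kbps = 0.312 Mbps.
Total bitrate: 205 + 0.312 = 205.312 Mbps.
Stream data: 205.312 Mbps × 10740 s = 2205050.9 Mb.
With 1% container overhead: ×1.01.
2,227,101 Mb = 278,387,673,600 bytes ÷ 1,073,741,824 = 259.3 GiB.

259.27 GiB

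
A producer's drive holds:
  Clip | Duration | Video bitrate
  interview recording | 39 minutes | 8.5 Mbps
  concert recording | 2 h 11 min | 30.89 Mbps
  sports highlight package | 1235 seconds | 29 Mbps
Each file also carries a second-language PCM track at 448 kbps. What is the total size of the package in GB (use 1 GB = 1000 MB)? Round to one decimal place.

38.0 GB

Audio: 448 kbps = 0.448 Mbps.
interview recording: 8.948 Mbps × 2340 s = 20938.3 Mb
concert recording: 31.338 Mbps × 7860 s = 246316.7 Mb
sports highlight package: 29.448 Mbps × 1235 s = 36368.3 Mb
Total: 303623.3 Mb = 37952.9 MB.
= 37.95 GB.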